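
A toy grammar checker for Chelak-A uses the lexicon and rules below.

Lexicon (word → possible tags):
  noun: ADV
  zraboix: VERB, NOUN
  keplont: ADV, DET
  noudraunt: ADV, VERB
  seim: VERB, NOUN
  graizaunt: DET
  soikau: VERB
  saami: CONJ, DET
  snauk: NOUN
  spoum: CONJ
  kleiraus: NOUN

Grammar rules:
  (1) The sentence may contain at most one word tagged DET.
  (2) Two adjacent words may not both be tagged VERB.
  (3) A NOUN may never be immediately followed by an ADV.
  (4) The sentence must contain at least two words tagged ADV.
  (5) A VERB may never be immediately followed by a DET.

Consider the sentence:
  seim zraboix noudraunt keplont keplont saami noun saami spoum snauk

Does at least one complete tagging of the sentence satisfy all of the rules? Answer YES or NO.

Candidates per position — 1:seim {VERB,NOUN}; 2:zraboix {VERB,NOUN}; 3:noudraunt {ADV,VERB}; 4:keplont {ADV,DET}; 5:keplont {ADV,DET}; 6:saami {CONJ,DET}; 7:noun {ADV}; 8:saami {CONJ,DET}; 9:spoum {CONJ}; 10:snauk {NOUN}.
One satisfying assignment: NOUN VERB ADV ADV ADV CONJ ADV CONJ CONJ NOUN.
Checking: rule 1 satisfied; rule 2 satisfied; rule 3 satisfied; rule 4 satisfied; rule 5 satisfied.

YES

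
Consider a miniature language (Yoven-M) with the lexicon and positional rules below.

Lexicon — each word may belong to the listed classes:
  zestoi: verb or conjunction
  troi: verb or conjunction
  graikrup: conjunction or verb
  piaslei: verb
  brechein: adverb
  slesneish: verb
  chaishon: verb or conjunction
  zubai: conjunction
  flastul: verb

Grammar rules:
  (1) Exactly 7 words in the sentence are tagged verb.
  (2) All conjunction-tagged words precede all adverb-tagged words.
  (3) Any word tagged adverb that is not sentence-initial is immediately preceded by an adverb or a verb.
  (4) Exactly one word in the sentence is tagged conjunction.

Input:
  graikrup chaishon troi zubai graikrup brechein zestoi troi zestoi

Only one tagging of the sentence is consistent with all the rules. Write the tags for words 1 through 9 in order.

verb verb verb conjunction verb adverb verb verb verb

Candidates per position — 1:graikrup {conjunction,verb}; 2:chaishon {verb,conjunction}; 3:troi {verb,conjunction}; 4:zubai {conjunction}; 5:graikrup {conjunction,verb}; 6:brechein {adverb}; 7:zestoi {verb,conjunction}; 8:troi {verb,conjunction}; 9:zestoi {verb,conjunction}.
Position 1: conjunction is ruled out by rule 1; that leaves verb.
Position 2: conjunction is ruled out by rule 1; that leaves verb.
Position 3: conjunction is ruled out by rule 1; that leaves verb.
Position 5: conjunction is ruled out by rule 1; that leaves verb.
Position 7: conjunction is ruled out by rule 1; that leaves verb.
Position 8: conjunction is ruled out by rule 1; that leaves verb.
Position 9: conjunction is ruled out by rule 1; that leaves verb.
The only consistent sequence is: verb verb verb conjunction verb adverb verb verb verb.
Verifying each rule — rule 1 holds; rule 2 holds; rule 3 holds; rule 4 holds.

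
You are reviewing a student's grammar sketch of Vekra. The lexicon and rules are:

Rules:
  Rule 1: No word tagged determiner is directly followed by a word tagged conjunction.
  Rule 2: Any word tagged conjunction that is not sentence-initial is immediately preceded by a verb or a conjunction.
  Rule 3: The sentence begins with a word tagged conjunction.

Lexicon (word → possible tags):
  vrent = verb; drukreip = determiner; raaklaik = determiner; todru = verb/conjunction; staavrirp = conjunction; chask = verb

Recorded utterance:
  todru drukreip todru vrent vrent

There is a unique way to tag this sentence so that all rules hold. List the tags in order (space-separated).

Candidates per position — 1:todru {verb,conjunction}; 2:drukreip {determiner}; 3:todru {verb,conjunction}; 4:vrent {verb}; 5:vrent {verb}.
Word 1 cannot be verb — rule 3 would then fail for every completion. It is conjunction.
Word 3 cannot be conjunction — rule 1 would then fail for every completion. It is verb.
The only consistent sequence is: conjunction determiner verb verb verb.
Verifying each rule — rule 1 ✓; rule 2 ✓; rule 3 ✓.

conjunction determiner verb verb verb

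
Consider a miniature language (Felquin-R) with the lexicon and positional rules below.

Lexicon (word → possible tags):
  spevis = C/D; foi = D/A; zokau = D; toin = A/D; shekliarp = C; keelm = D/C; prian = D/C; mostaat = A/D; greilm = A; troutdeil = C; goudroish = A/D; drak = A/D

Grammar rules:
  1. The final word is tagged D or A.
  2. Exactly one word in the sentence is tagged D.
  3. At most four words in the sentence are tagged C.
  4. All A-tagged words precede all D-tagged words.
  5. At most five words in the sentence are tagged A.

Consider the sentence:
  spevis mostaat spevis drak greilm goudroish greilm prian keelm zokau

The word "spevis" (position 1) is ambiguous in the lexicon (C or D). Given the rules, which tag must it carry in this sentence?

C

Candidates per position — 1:spevis {C,D}; 2:mostaat {A,D}; 3:spevis {C,D}; 4:drak {A,D}; 5:greilm {A}; 6:goudroish {A,D}; 7:greilm {A}; 8:prian {D,C}; 9:keelm {D,C}; 10:zokau {D}.
If word 1 were D, no tagging could satisfy rule 2; so word 1 is C.
If word 2 were D, no tagging could satisfy rule 2; so word 2 is A.
If word 3 were D, no tagging could satisfy rule 2; so word 3 is C.
If word 4 were D, no tagging could satisfy rule 2; so word 4 is A.
If word 6 were D, no tagging could satisfy rule 2; so word 6 is A.
If word 8 were D, no tagging could satisfy rule 2; so word 8 is C.
If word 9 were D, no tagging could satisfy rule 2; so word 9 is C.
So the tagging must be: C A C A A A A C C D.
Rule-by-rule: rule 1 holds; rule 2 holds; rule 3 holds; rule 4 holds; rule 5 holds.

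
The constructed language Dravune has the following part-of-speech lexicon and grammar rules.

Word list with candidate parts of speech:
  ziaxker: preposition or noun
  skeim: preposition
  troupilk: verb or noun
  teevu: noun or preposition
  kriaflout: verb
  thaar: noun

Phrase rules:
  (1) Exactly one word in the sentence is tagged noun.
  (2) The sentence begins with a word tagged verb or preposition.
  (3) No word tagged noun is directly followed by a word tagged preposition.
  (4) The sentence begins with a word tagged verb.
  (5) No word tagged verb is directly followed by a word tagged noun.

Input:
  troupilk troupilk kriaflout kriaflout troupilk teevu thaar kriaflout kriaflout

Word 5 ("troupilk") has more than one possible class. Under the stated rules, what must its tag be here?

verb

Candidates per position — 1:troupilk {verb,noun}; 2:troupilk {verb,noun}; 3:kriaflout {verb}; 4:kriaflout {verb}; 5:troupilk {verb,noun}; 6:teevu {noun,preposition}; 7:thaar {noun}; 8:kriaflout {verb}; 9:kriaflout {verb}.
At position 1, choosing noun makes rule 1 impossible to satisfy; hence verb.
At position 2, choosing noun makes rule 1 impossible to satisfy; hence verb.
At position 5, choosing noun makes rule 1 impossible to satisfy; hence verb.
At position 6, choosing noun makes rule 1 impossible to satisfy; hence preposition.
So the tagging must be: verb verb verb verb verb preposition noun verb verb.
Check: rule 1 satisfied; rule 2 satisfied; rule 3 satisfied; rule 4 satisfied; rule 5 satisfied.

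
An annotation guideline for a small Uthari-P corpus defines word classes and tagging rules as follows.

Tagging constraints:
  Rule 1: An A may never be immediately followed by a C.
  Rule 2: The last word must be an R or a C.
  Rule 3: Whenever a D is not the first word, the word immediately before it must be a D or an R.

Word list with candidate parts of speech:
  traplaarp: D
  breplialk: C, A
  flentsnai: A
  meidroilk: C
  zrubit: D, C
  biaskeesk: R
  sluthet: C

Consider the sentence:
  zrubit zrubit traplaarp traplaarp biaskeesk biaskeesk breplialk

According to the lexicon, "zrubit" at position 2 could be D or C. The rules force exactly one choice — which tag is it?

Candidates per position — 1:zrubit {D,C}; 2:zrubit {D,C}; 3:traplaarp {D}; 4:traplaarp {D}; 5:biaskeesk {R}; 6:biaskeesk {R}; 7:breplialk {C,A}.
Position 1: tagging it C would leave rule 3 unsatisfiable, so it must be D.
Position 2: tagging it C would leave rule 3 unsatisfiable, so it must be D.
Position 7: tagging it A would leave rule 2 unsatisfiable, so it must be C.
So the tagging must be: D D D D R R C.
Check: rule 1 satisfied; rule 2 satisfied; rule 3 satisfied.

D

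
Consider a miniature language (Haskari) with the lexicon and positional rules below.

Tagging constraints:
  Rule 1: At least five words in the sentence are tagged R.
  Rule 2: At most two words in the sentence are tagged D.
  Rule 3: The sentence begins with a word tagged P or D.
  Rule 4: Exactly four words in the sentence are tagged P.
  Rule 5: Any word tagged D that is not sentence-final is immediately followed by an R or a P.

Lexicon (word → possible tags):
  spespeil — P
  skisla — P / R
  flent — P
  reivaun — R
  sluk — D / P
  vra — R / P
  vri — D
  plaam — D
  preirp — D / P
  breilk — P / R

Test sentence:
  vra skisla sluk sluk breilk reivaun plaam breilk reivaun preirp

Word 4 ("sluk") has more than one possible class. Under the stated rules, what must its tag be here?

P

Candidates per position — 1:vra {R,P}; 2:skisla {P,R}; 3:sluk {D,P}; 4:sluk {D,P}; 5:breilk {P,R}; 6:reivaun {R}; 7:plaam {D}; 8:breilk {P,R}; 9:reivaun {R}; 10:preirp {D,P}.
If word 1 were R, no tagging could satisfy rule 3; so word 1 is P.
If word 2 were P, no tagging could satisfy rule 1; so word 2 is R.
If word 5 were P, no tagging could satisfy rule 1; so word 5 is R.
If word 8 were P, no tagging could satisfy rule 1; so word 8 is R.
If word 10 were D, no tagging could satisfy rule 4; so word 10 is P.
If word 3 were D, no tagging could satisfy rule 4; so word 3 is P.
If word 4 were D, no tagging could satisfy rule 4; so word 4 is P.
The unique satisfying tagging is: P R P P R R D R R P.
Check: rule 1 ✓; rule 2 ✓; rule 3 ✓; rule 4 ✓; rule 5 ✓.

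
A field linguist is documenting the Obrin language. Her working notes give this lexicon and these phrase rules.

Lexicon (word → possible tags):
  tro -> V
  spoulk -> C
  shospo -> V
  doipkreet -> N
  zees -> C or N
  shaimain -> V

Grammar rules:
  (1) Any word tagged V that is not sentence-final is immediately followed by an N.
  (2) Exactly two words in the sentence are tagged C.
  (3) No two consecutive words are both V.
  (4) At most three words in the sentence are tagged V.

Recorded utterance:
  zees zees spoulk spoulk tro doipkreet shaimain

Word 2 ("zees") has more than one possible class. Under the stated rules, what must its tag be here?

Candidates per position — 1:zees {C,N}; 2:zees {C,N}; 3:spoulk {C}; 4:spoulk {C}; 5:tro {V}; 6:doipkreet {N}; 7:shaimain {V}.
If word 1 were C, no tagging could satisfy rule 2; so word 1 is N.
If word 2 were C, no tagging could satisfy rule 2; so word 2 is N.
The only consistent sequence is: N N C C V N V.
Check: rule 1 satisfied; rule 2 satisfied; rule 3 satisfied; rule 4 satisfied.

N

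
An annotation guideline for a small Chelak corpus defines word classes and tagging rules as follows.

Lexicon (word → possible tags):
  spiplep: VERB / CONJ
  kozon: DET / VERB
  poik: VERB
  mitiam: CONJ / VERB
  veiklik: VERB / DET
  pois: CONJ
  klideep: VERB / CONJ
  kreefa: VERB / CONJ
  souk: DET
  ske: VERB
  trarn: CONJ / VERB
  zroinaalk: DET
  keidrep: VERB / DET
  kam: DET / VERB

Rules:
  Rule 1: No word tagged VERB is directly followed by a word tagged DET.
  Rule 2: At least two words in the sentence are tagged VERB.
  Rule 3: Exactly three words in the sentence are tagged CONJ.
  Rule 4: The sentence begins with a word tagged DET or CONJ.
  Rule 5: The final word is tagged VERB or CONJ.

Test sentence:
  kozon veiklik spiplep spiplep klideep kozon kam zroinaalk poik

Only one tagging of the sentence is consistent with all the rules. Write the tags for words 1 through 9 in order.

Candidates per position — 1:kozon {DET,VERB}; 2:veiklik {VERB,DET}; 3:spiplep {VERB,CONJ}; 4:spiplep {VERB,CONJ}; 5:klideep {VERB,CONJ}; 6:kozon {DET,VERB}; 7:kam {DET,VERB}; 8:zroinaalk {DET}; 9:poik {VERB}.
Position 1: tagging it VERB would leave rule 4 unsatisfiable, so it must be DET.
Position 3: tagging it VERB would leave rule 3 unsatisfiable, so it must be CONJ.
Position 4: tagging it VERB would leave rule 3 unsatisfiable, so it must be CONJ.
Position 5: tagging it VERB would leave rule 1 unsatisfiable, so it must be CONJ.
Position 6: tagging it VERB would leave rule 1 unsatisfiable, so it must be DET.
Position 7: tagging it VERB would leave rule 1 unsatisfiable, so it must be DET.
Position 2: tagging it DET would leave rule 2 unsatisfiable, so it must be VERB.
That leaves exactly one tagging: DET VERB CONJ CONJ CONJ DET DET DET VERB.
Verifying each rule — rule 1 holds; rule 2 holds; rule 3 holds; rule 4 holds; rule 5 holds.

DET VERB CONJ CONJ CONJ DET DET DET VERB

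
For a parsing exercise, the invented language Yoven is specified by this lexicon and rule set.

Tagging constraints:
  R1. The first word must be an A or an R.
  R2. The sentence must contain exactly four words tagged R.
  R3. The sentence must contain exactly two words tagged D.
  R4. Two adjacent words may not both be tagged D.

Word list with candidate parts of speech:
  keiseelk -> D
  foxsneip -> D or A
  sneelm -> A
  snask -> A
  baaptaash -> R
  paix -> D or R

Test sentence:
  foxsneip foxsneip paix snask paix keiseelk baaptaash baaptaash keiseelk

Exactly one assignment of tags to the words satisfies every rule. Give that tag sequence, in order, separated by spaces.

A A R A R D R R D

Candidates per position — 1:foxsneip {D,A}; 2:foxsneip {D,A}; 3:paix {D,R}; 4:snask {A}; 5:paix {D,R}; 6:keiseelk {D}; 7:baaptaash {R}; 8:baaptaash {R}; 9:keiseelk {D}.
Word 1 cannot be D — rule 1 would then fail for every completion. It is A.
Word 2 cannot be D — rule 3 would then fail for every completion. It is A.
Word 3 cannot be D — rule 2 would then fail for every completion. It is R.
Word 5 cannot be D — rule 2 would then fail for every completion. It is R.
So the tagging must be: A A R A R D R R D.
Rule-by-rule: rule 1 ✓; rule 2 ✓; rule 3 ✓; rule 4 ✓.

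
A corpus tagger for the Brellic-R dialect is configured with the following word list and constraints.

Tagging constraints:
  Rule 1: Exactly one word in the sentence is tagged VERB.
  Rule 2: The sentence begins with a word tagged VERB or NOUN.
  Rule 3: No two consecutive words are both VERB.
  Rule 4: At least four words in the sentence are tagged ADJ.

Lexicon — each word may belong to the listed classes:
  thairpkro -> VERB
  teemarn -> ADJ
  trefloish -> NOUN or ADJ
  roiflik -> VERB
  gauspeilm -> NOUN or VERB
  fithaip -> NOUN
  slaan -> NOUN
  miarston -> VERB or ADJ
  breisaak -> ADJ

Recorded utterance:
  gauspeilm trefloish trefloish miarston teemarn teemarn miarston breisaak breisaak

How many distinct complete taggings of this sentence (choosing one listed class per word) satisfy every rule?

Candidates per position — 1:gauspeilm {NOUN,VERB}; 2:trefloish {NOUN,ADJ}; 3:trefloish {NOUN,ADJ}; 4:miarston {VERB,ADJ}; 5:teemarn {ADJ}; 6:teemarn {ADJ}; 7:miarston {VERB,ADJ}; 8:breisaak {ADJ}; 9:breisaak {ADJ}.
There are 32 candidate sequences in total.
Checking each against the rules leaves 12 sequences.
Count = 12.

12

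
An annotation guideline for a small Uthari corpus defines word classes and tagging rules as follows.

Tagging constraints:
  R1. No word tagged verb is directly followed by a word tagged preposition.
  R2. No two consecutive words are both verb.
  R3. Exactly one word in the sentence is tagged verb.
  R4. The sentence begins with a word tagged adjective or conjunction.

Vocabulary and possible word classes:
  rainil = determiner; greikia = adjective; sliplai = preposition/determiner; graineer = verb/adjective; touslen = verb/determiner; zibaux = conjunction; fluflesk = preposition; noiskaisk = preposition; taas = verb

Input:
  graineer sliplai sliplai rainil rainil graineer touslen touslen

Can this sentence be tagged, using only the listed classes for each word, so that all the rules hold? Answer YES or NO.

Candidates per position — 1:graineer {verb,adjective}; 2:sliplai {preposition,determiner}; 3:sliplai {preposition,determiner}; 4:rainil {determiner}; 5:rainil {determiner}; 6:graineer {verb,adjective}; 7:touslen {verb,determiner}; 8:touslen {verb,determiner}.
One satisfying assignment: adjective preposition preposition determiner determiner adjective verb determiner.
Checking: rule 1 holds; rule 2 holds; rule 3 holds; rule 4 holds.

YES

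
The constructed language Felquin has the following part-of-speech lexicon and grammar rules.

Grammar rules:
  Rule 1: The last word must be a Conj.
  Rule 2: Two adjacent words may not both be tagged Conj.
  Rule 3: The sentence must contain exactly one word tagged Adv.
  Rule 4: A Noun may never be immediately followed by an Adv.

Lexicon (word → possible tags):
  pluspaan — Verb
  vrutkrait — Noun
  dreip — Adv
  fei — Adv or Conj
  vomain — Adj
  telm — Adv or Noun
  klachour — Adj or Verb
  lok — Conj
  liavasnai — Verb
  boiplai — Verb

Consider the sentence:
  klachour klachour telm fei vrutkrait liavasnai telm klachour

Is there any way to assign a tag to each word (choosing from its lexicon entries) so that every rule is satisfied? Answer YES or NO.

Candidates per position — 1:klachour {Adj,Verb}; 2:klachour {Adj,Verb}; 3:telm {Adv,Noun}; 4:fei {Adv,Conj}; 5:vrutkrait {Noun}; 6:liavasnai {Verb}; 7:telm {Adv,Noun}; 8:klachour {Adj,Verb}.
Rule 1 cannot be satisfied by any choice of tags from the lexicon.
So there is no consistent tagging.

NO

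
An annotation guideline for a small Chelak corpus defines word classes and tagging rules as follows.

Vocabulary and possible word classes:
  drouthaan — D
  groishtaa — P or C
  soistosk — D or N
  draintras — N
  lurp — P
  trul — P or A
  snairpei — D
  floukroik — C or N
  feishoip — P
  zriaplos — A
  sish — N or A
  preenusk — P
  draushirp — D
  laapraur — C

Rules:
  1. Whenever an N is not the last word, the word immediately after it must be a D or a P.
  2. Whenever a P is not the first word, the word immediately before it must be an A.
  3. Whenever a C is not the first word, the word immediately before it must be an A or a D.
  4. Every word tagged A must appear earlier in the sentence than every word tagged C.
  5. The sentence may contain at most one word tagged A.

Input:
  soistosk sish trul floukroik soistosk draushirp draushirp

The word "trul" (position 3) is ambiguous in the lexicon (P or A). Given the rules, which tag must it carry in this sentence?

P

Candidates per position — 1:soistosk {D,N}; 2:sish {N,A}; 3:trul {P,A}; 4:floukroik {C,N}; 5:soistosk {D,N}; 6:draushirp {D}; 7:draushirp {D}.
If word 1 were N, no tagging could satisfy rule 1; so word 1 is D.
Position 3: the remaining choice is settled jointly with positions 2, 4, 5 — only P at position 3 is part of a tagging that satisfies every rule.
The only consistent sequence is: D A P N D D D.
Rule-by-rule: rule 1 holds; rule 2 holds; rule 3 holds; rule 4 holds; rule 5 holds.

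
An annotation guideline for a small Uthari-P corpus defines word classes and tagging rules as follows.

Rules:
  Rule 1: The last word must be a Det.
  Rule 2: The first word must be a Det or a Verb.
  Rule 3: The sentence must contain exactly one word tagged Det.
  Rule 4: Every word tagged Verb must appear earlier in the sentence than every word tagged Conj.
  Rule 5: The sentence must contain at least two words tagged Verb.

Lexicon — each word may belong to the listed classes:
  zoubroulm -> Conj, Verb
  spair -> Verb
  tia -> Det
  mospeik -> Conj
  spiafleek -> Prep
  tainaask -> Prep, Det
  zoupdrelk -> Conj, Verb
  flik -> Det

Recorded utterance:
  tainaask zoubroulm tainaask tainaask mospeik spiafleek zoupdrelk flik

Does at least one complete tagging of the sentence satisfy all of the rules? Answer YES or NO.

Candidates per position — 1:tainaask {Prep,Det}; 2:zoubroulm {Conj,Verb}; 3:tainaask {Prep,Det}; 4:tainaask {Prep,Det}; 5:mospeik {Conj}; 6:spiafleek {Prep}; 7:zoupdrelk {Conj,Verb}; 8:flik {Det}.
Every candidate sequence violates at least one rule; no consistent tagging exists.

NO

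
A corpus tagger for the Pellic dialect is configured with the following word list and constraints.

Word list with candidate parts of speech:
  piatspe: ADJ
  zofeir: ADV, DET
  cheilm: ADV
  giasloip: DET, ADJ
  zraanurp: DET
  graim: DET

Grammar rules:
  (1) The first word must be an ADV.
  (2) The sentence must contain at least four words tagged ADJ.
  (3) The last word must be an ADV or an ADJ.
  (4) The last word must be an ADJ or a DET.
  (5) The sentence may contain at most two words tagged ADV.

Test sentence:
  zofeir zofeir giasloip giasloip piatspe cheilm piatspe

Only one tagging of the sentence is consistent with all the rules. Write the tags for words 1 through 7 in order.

ADV DET ADJ ADJ ADJ ADV ADJ

Candidates per position — 1:zofeir {ADV,DET}; 2:zofeir {ADV,DET}; 3:giasloip {DET,ADJ}; 4:giasloip {DET,ADJ}; 5:piatspe {ADJ}; 6:cheilm {ADV}; 7:piatspe {ADJ}.
Position 1: DET is ruled out by rule 1; that leaves ADV.
Position 2: ADV is ruled out by rule 5; that leaves DET.
Position 3: DET is ruled out by rule 2; that leaves ADJ.
Position 4: DET is ruled out by rule 2; that leaves ADJ.
The unique satisfying tagging is: ADV DET ADJ ADJ ADJ ADV ADJ.
Verifying each rule — rule 1 ✓; rule 2 ✓; rule 3 ✓; rule 4 ✓; rule 5 ✓.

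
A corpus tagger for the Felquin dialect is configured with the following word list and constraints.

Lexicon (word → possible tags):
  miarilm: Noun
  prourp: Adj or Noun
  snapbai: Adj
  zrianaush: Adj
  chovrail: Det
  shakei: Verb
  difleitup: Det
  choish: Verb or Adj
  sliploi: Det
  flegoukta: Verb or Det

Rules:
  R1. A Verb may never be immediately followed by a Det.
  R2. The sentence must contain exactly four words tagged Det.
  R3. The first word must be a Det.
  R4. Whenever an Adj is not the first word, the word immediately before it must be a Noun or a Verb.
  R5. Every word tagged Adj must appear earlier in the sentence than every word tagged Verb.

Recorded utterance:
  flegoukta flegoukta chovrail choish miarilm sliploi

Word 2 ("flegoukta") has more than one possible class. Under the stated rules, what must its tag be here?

Det

Candidates per position — 1:flegoukta {Verb,Det}; 2:flegoukta {Verb,Det}; 3:chovrail {Det}; 4:choish {Verb,Adj}; 5:miarilm {Noun}; 6:sliploi {Det}.
Position 1: Verb is ruled out by rule 1; that leaves Det.
Position 2: Verb is ruled out by rule 1; that leaves Det.
Position 4: Adj is ruled out by rule 4; that leaves Verb.
That leaves exactly one tagging: Det Det Det Verb Noun Det.
Checking: rule 1 holds; rule 2 holds; rule 3 holds; rule 4 holds; rule 5 holds.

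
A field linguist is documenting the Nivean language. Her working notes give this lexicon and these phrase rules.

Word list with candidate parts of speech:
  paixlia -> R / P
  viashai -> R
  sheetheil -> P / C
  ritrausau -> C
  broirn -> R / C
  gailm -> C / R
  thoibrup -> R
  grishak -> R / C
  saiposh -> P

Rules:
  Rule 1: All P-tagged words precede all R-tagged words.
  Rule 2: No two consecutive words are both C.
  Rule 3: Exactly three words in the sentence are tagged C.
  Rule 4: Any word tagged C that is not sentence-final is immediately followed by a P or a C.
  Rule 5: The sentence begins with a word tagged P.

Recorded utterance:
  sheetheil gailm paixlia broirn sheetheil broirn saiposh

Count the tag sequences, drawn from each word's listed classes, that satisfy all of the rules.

1

Candidates per position — 1:sheetheil {P,C}; 2:gailm {C,R}; 3:paixlia {R,P}; 4:broirn {R,C}; 5:sheetheil {P,C}; 6:broirn {R,C}; 7:saiposh {P}.
There are 64 candidate sequences in total.
The sequences that satisfy every rule: P C P C P C P.
Count = 1.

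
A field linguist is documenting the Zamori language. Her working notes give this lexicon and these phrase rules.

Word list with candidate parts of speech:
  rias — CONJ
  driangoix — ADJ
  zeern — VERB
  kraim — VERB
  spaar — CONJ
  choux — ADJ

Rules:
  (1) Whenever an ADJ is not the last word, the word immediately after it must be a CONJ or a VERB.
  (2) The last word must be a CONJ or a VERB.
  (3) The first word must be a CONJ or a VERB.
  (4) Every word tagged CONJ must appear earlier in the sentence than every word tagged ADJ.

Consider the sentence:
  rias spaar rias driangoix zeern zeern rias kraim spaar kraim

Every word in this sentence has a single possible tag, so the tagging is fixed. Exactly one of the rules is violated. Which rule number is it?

4

Fixed tagging: CONJ CONJ CONJ ADJ VERB VERB CONJ VERB CONJ VERB.
Applying the rules: R1 pass, R2 pass, R3 pass, R4 fail.
Only rule 4 fails.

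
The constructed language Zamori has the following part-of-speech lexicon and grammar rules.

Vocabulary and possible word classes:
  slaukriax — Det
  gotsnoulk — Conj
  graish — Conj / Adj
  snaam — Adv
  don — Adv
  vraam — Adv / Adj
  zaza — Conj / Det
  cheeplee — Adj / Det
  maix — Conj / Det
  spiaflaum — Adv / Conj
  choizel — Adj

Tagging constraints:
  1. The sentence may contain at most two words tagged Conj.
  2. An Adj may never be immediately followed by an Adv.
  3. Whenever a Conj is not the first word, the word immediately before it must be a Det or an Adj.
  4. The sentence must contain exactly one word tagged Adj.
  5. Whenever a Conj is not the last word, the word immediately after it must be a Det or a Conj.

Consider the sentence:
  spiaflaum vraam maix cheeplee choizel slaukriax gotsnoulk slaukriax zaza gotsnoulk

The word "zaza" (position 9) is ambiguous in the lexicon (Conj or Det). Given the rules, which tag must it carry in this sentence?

Det

Candidates per position — 1:spiaflaum {Adv,Conj}; 2:vraam {Adv,Adj}; 3:maix {Conj,Det}; 4:cheeplee {Adj,Det}; 5:choizel {Adj}; 6:slaukriax {Det}; 7:gotsnoulk {Conj}; 8:slaukriax {Det}; 9:zaza {Conj,Det}; 10:gotsnoulk {Conj}.
Word 1 cannot be Conj — rule 1 would then fail for every completion. It is Adv.
Word 2 cannot be Adj — rule 4 would then fail for every completion. It is Adv.
Word 3 cannot be Conj — rule 1 would then fail for every completion. It is Det.
Word 4 cannot be Adj — rule 4 would then fail for every completion. It is Det.
Word 9 cannot be Conj — rule 1 would then fail for every completion. It is Det.
The only consistent sequence is: Adv Adv Det Det Adj Det Conj Det Det Conj.
Verifying each rule — rule 1 holds; rule 2 holds; rule 3 holds; rule 4 holds; rule 5 holds.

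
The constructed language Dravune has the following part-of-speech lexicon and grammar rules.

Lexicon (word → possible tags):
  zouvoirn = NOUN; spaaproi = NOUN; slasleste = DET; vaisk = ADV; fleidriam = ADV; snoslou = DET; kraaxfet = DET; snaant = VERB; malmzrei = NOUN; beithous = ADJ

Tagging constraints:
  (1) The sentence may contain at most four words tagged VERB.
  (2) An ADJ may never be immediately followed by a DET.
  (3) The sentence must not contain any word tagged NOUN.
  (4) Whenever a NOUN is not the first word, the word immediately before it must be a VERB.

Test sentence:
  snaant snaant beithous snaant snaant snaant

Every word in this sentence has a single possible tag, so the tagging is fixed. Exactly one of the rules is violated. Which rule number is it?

1

Fixed tagging: VERB VERB ADJ VERB VERB VERB.
Applying the rules: R1 violated, R2 holds, R3 holds, R4 holds.
Only rule 1 fails.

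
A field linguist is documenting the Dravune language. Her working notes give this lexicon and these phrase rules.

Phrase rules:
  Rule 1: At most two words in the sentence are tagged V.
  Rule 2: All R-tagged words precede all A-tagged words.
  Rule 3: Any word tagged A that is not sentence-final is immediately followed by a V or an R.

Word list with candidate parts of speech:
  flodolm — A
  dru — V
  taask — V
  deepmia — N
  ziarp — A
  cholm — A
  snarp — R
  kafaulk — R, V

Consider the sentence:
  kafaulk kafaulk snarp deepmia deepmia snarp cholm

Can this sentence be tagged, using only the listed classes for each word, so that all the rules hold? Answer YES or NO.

YES

Candidates per position — 1:kafaulk {R,V}; 2:kafaulk {R,V}; 3:snarp {R}; 4:deepmia {N}; 5:deepmia {N}; 6:snarp {R}; 7:cholm {A}.
One satisfying assignment: V V R N N R A.
Checking: rule 1 satisfied; rule 2 satisfied; rule 3 satisfied.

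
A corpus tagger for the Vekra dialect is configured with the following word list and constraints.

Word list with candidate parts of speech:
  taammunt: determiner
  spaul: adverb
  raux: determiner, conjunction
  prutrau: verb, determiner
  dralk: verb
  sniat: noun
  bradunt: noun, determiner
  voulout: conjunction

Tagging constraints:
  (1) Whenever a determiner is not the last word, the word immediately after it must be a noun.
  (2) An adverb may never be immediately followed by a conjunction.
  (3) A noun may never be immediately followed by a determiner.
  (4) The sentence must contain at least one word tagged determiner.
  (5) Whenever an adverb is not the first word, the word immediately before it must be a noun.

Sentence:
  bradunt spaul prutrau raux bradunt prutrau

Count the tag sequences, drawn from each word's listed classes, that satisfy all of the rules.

Candidates per position — 1:bradunt {noun,determiner}; 2:spaul {adverb}; 3:prutrau {verb,determiner}; 4:raux {determiner,conjunction}; 5:bradunt {noun,determiner}; 6:prutrau {verb,determiner}.
There are 32 candidate sequences in total.
The sequences that satisfy every rule: noun adverb verb determiner noun verb.
Count = 1.

1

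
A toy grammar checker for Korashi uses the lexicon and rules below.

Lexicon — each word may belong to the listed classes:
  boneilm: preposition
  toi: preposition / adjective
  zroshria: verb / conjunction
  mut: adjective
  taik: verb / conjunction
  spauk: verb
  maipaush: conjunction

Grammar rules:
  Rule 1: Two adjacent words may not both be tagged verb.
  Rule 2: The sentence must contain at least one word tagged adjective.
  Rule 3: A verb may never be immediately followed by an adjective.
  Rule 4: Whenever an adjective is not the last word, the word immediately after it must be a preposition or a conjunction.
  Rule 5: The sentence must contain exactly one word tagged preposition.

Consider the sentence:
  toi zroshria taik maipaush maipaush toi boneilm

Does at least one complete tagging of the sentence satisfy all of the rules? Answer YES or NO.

YES

Candidates per position — 1:toi {preposition,adjective}; 2:zroshria {verb,conjunction}; 3:taik {verb,conjunction}; 4:maipaush {conjunction}; 5:maipaush {conjunction}; 6:toi {preposition,adjective}; 7:boneilm {preposition}.
One satisfying assignment: adjective conjunction verb conjunction conjunction adjective preposition.
Verifying each rule — rule 1 holds; rule 2 holds; rule 3 holds; rule 4 holds; rule 5 holds.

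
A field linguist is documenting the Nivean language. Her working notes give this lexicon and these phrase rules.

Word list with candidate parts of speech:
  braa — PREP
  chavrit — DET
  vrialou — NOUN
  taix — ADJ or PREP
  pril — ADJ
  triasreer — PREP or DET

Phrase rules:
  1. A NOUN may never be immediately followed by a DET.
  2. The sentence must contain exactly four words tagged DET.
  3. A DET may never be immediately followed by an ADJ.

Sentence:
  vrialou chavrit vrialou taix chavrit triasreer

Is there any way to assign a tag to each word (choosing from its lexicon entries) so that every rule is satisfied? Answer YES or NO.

NO

Candidates per position — 1:vrialou {NOUN}; 2:chavrit {DET}; 3:vrialou {NOUN}; 4:taix {ADJ,PREP}; 5:chavrit {DET}; 6:triasreer {PREP,DET}.
Rule 1 cannot be satisfied by any choice of tags from the lexicon.
So there is no consistent tagging.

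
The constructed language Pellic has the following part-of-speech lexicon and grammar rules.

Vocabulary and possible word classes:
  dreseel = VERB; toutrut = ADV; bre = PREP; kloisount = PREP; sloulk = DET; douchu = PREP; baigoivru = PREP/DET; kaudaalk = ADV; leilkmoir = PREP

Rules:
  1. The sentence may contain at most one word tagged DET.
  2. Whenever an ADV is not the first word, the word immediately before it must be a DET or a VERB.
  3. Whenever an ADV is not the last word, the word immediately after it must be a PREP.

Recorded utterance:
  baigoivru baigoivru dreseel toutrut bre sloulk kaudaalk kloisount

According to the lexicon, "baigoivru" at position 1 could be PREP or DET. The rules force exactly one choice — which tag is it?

PREP

Candidates per position — 1:baigoivru {PREP,DET}; 2:baigoivru {PREP,DET}; 3:dreseel {VERB}; 4:toutrut {ADV}; 5:bre {PREP}; 6:sloulk {DET}; 7:kaudaalk {ADV}; 8:kloisount {PREP}.
At position 1, choosing DET makes rule 1 impossible to satisfy; hence PREP.
At position 2, choosing DET makes rule 1 impossible to satisfy; hence PREP.
The only consistent sequence is: PREP PREP VERB ADV PREP DET ADV PREP.
Verifying each rule — rule 1 ✓; rule 2 ✓; rule 3 ✓.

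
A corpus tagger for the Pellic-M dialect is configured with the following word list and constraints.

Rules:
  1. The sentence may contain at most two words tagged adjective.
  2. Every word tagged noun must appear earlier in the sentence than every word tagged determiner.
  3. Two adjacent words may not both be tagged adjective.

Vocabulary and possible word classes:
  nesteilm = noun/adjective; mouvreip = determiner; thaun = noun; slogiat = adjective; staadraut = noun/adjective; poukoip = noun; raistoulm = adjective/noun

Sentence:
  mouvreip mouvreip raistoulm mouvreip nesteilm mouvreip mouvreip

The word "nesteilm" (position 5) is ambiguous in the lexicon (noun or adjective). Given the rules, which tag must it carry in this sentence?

Candidates per position — 1:mouvreip {determiner}; 2:mouvreip {determiner}; 3:raistoulm {adjective,noun}; 4:mouvreip {determiner}; 5:nesteilm {noun,adjective}; 6:mouvreip {determiner}; 7:mouvreip {determiner}.
If word 3 were noun, no tagging could satisfy rule 2; so word 3 is adjective.
If word 5 were noun, no tagging could satisfy rule 2; so word 5 is adjective.
That leaves exactly one tagging: determiner determiner adjective determiner adjective determiner determiner.
Rule-by-rule: rule 1 ok; rule 2 ok; rule 3 ok.

adjective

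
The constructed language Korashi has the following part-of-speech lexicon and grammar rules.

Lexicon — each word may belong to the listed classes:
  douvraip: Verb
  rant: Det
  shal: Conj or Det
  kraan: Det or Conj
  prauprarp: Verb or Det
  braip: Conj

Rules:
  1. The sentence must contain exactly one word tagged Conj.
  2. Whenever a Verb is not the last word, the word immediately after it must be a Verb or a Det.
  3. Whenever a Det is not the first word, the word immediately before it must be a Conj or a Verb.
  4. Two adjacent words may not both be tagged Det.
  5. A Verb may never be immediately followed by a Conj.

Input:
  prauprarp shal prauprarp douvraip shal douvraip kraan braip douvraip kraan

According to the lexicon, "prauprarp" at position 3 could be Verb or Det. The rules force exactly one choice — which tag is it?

Verb

Candidates per position — 1:prauprarp {Verb,Det}; 2:shal {Conj,Det}; 3:prauprarp {Verb,Det}; 4:douvraip {Verb}; 5:shal {Conj,Det}; 6:douvraip {Verb}; 7:kraan {Det,Conj}; 8:braip {Conj}; 9:douvraip {Verb}; 10:kraan {Det,Conj}.
Position 2: tagging it Conj would leave rule 1 unsatisfiable, so it must be Det.
Position 3: tagging it Det would leave rule 3 unsatisfiable, so it must be Verb.
Position 5: tagging it Conj would leave rule 1 unsatisfiable, so it must be Det.
Position 7: tagging it Conj would leave rule 1 unsatisfiable, so it must be Det.
Position 10: tagging it Conj would leave rule 1 unsatisfiable, so it must be Det.
Position 1: tagging it Det would leave rule 3 unsatisfiable, so it must be Verb.
The unique satisfying tagging is: Verb Det Verb Verb Det Verb Det Conj Verb Det.
Check: rule 1 satisfied; rule 2 satisfied; rule 3 satisfied; rule 4 satisfied; rule 5 satisfied.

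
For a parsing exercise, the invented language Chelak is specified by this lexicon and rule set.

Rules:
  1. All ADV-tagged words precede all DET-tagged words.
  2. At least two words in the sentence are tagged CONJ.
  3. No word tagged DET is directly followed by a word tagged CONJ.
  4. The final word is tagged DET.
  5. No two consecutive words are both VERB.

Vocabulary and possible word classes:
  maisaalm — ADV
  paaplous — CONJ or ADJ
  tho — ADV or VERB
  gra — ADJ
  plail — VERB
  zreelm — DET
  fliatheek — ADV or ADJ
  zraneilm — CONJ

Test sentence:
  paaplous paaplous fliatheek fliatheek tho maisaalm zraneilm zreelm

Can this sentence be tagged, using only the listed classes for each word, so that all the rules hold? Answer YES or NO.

Candidates per position — 1:paaplous {CONJ,ADJ}; 2:paaplous {CONJ,ADJ}; 3:fliatheek {ADV,ADJ}; 4:fliatheek {ADV,ADJ}; 5:tho {ADV,VERB}; 6:maisaalm {ADV}; 7:zraneilm {CONJ}; 8:zreelm {DET}.
One satisfying assignment: CONJ CONJ ADJ ADV ADV ADV CONJ DET.
Verifying each rule — rule 1 ✓; rule 2 ✓; rule 3 ✓; rule 4 ✓; rule 5 ✓.

YES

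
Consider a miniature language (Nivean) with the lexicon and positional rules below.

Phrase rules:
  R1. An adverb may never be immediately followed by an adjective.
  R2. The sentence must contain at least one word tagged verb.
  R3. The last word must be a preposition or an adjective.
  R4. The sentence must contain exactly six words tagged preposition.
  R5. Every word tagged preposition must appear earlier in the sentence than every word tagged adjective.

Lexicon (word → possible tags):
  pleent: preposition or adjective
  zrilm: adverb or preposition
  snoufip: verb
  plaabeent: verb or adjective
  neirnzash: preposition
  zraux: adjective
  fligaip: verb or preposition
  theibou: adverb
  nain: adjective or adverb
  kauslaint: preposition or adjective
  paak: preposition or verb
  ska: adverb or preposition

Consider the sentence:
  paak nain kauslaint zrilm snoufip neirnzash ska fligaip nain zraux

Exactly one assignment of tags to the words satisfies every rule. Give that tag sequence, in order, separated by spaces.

Candidates per position — 1:paak {preposition,verb}; 2:nain {adjective,adverb}; 3:kauslaint {preposition,adjective}; 4:zrilm {adverb,preposition}; 5:snoufip {verb}; 6:neirnzash {preposition}; 7:ska {adverb,preposition}; 8:fligaip {verb,preposition}; 9:nain {adjective,adverb}; 10:zraux {adjective}.
Position 1: verb is ruled out by rule 4; that leaves preposition.
Position 2: adjective is ruled out by rule 5; that leaves adverb.
Position 3: adjective is ruled out by rule 1; that leaves preposition.
Position 4: adverb is ruled out by rule 4; that leaves preposition.
Position 7: adverb is ruled out by rule 4; that leaves preposition.
Position 8: verb is ruled out by rule 4; that leaves preposition.
Position 9: adverb is ruled out by rule 1; that leaves adjective.
The unique satisfying tagging is: preposition adverb preposition preposition verb preposition preposition preposition adjective adjective.
Verifying each rule — rule 1 ok; rule 2 ok; rule 3 ok; rule 4 ok; rule 5 ok.

preposition adverb preposition preposition verb preposition preposition preposition adjective adjective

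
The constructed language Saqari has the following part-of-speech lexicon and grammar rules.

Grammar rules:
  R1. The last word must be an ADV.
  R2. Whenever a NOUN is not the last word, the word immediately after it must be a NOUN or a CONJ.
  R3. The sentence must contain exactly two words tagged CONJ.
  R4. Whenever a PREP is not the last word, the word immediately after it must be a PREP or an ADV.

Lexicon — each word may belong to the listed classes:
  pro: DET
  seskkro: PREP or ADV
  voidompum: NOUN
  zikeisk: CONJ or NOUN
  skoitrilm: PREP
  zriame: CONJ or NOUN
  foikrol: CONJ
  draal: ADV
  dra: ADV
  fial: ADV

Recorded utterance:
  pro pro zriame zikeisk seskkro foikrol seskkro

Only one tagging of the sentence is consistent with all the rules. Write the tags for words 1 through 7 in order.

DET DET NOUN CONJ ADV CONJ ADV

Candidates per position — 1:pro {DET}; 2:pro {DET}; 3:zriame {CONJ,NOUN}; 4:zikeisk {CONJ,NOUN}; 5:seskkro {PREP,ADV}; 6:foikrol {CONJ}; 7:seskkro {PREP,ADV}.
Position 4: tagging it NOUN would leave rule 2 unsatisfiable, so it must be CONJ.
Position 5: tagging it PREP would leave rule 4 unsatisfiable, so it must be ADV.
Position 7: tagging it PREP would leave rule 1 unsatisfiable, so it must be ADV.
Position 3: tagging it CONJ would leave rule 3 unsatisfiable, so it must be NOUN.
The unique satisfying tagging is: DET DET NOUN CONJ ADV CONJ ADV.
Check: rule 1 satisfied; rule 2 satisfied; rule 3 satisfied; rule 4 satisfied.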